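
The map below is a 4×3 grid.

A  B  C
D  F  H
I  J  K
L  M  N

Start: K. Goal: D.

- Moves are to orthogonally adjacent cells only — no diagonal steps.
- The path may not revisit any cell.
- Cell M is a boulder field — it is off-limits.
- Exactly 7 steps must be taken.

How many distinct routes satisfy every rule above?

Need simple routes of exactly 7 moves from K to D (Manhattan distance 3, so 2 moves are spent on a detour and 2 undoing it).
Enumerating: K H C B F J I D | K J F H C B A D.
That gives 2 routes.

2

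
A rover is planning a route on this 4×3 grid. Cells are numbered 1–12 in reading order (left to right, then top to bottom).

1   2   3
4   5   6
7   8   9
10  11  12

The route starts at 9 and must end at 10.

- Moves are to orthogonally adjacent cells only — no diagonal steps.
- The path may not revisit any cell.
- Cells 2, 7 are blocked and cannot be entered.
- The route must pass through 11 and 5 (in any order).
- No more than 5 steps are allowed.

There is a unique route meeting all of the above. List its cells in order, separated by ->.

Any route must reach 11 and 5 and still end at 10 within 5 moves, so the order of the required stops is forced.
Route from 9: up to 6, left to 5, 2× down (reaching 11), left to 10 — 5 moves in all.
Check: all required cells visited; 5 ≤ 5 moves.

9 -> 6 -> 5 -> 8 -> 11 -> 10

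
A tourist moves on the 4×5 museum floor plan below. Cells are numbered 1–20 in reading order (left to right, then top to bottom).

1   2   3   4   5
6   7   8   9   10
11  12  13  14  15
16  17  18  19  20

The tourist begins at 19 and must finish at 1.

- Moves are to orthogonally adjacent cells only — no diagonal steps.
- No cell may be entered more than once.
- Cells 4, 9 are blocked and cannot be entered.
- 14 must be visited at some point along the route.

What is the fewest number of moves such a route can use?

Any route passes through 14 somewhere between 19 and 1. Summing Manhattan distances along the two legs (19 → 14 → 1) gives a lower bound of 1 + 5 = 6 moves.
A route of 6 moves achieves this: 19 → 14 → 13 → 8 → 3 → 2 → 1.
Since 6 matches the lower bound, it is optimal.

6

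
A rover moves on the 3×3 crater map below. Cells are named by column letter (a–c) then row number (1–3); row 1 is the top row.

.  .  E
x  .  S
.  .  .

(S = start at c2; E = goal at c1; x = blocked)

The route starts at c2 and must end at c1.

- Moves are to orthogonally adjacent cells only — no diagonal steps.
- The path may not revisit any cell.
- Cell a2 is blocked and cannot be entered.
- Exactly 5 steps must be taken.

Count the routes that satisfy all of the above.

Need simple routes of exactly 5 moves from c2 to c1 (Manhattan distance 1, so 2 moves are spent on a detour and 2 undoing it).
Enumerating: c2 c3 b3 b2 b1 c1.
That gives 1 route.

1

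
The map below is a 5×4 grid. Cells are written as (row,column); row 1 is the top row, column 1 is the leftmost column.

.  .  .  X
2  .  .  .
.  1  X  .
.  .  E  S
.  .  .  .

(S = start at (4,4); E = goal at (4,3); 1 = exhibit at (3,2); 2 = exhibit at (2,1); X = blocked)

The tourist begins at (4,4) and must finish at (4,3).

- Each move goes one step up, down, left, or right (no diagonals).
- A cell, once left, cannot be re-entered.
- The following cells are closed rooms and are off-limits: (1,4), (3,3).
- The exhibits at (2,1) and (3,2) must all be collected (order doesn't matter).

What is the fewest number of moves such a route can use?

9

Any route passes through (2,1) and (3,2) in some order between (4,4) and (4,3). Summing Manhattan distances along each leg and taking the cheapest ordering ((4,4) → (3,2) → (2,1) → (4,3)) gives a lower bound of 3 + 2 + 4 = 9 moves.
A route of 9 moves achieves this: (4,4) → (3,4) → (2,4) → (2,3) → (2,2) → (2,1) → (3,1) → (3,2) → (4,2) → (4,3).
Since 9 matches the lower bound, it is optimal.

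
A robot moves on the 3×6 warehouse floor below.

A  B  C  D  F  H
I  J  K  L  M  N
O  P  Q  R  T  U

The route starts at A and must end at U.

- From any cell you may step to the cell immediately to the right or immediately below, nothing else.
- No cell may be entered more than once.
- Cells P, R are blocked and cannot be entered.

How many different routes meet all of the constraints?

A right/down-only route from A to U makes exactly 2 down-moves and 5 right-moves in some order.
With no other constraints that would be C(7,2) = 21 routes.
Subtract routes through each blocked cell (inclusion–exclusion for overlaps): − through P: 3 − through R: 10 + through P&R: 3 → 11.
That gives 11 routes.

11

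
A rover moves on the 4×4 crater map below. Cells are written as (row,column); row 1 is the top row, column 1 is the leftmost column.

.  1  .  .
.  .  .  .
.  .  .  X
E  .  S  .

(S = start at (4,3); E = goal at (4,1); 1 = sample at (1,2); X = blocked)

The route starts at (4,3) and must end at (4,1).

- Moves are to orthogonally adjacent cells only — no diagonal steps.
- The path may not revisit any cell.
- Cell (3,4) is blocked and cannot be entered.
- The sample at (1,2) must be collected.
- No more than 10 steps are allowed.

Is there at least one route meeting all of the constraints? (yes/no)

One route that works: (4,3) → (3,3) → (2,3) → (1,3) → (1,2) → (2,2) → (3,2) → (4,2) → (4,1).

yes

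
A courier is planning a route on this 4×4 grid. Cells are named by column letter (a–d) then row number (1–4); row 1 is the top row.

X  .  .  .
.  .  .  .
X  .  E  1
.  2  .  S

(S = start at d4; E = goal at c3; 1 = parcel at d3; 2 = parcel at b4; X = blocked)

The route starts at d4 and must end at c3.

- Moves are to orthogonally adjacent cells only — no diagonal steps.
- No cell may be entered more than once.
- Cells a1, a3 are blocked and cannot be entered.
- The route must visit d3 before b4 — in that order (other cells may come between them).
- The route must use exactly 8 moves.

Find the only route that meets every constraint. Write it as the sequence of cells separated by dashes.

d4 - d3 - d2 - c2 - b2 - b3 - b4 - c4 - c3

The waypoints must appear in the order d3, b4, with no cell reused.
Route from d4: 2× up (reaching d2), 2× left (reaching b2), 2× down (reaching b4), right to c4, up to c3 — 8 moves in all.
Check: order respected (1 at step 1, 2 at step 6); 8 moves as required.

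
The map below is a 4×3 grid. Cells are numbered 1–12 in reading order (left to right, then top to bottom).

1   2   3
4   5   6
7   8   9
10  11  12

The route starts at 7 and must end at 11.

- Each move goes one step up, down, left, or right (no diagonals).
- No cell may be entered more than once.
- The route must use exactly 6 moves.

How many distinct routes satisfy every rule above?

Need simple routes of exactly 6 moves from 7 to 11 (Manhattan distance 2, so 2 moves are spent on a detour and 2 undoing it).
Enumerating: 7 4 1 2 5 8 11 | 7 4 5 8 9 12 11 | 7 4 5 6 9 12 11 | 7 4 5 6 9 8 11 | 7 8 5 6 9 12 11.
That gives 5 routes.

5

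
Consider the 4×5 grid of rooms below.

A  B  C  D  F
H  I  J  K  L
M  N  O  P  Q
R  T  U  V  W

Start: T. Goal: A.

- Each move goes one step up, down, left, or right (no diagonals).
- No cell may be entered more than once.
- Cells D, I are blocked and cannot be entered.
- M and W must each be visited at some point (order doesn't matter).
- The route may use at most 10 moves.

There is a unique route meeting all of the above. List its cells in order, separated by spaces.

Any route must reach M and W and still end at A within 10 moves, so the order of the required stops is forced.
Route from T: 3× right (reaching W), up to Q, 4× left (reaching M), 2× up (reaching A) — 10 moves in all.
Check: all required cells visited; 10 ≤ 10 moves.

T U V W Q P O N M H A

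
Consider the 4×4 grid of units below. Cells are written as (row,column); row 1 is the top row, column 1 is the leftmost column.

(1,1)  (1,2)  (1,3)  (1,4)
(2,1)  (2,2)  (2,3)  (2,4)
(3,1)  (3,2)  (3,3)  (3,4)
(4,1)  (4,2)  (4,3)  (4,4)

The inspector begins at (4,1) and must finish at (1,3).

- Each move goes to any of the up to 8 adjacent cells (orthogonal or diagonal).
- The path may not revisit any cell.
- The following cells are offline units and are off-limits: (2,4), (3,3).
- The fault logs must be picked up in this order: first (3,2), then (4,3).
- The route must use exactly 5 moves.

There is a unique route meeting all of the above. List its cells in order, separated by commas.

(4,1), (3,2), (4,3), (3,4), (2,3), (1,3)

The waypoints must appear in the order (3,2), (4,3), with no cell reused.
Route from (4,1): up-right to (3,2), down-right to (4,3), up-right to (3,4), up-left to (2,3), up to (1,3) — 5 moves in all.
Check: order respected ((3,2) at step 1, (4,3) at step 2); 5 moves as required.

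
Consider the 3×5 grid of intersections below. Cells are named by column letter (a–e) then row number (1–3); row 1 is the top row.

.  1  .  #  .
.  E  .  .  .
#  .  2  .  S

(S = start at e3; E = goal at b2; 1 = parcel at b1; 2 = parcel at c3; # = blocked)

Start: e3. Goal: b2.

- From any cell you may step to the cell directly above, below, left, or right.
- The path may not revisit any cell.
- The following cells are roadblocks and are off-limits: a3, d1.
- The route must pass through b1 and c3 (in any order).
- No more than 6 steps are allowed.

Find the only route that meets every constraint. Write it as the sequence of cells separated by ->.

e3 -> d3 -> c3 -> c2 -> c1 -> b1 -> b2

The 6-move cap with required stops at b1, c3 leaves no slack for detours.
Route from e3: 2× left (reaching c3), 2× up (reaching c1), left to b1, down to b2 — 6 moves in all.
Check: all required cells visited; 6 ≤ 6 moves.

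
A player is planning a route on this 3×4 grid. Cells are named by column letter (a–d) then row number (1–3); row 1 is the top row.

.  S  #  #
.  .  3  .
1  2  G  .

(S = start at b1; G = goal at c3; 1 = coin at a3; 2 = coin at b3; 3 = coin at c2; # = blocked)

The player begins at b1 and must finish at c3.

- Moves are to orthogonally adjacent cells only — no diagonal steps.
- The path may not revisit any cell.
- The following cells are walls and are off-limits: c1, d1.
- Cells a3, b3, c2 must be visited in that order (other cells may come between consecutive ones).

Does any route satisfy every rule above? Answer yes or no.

One route that works: b1 → a1 → a2 → a3 → b3 → b2 → c2 → c3.

yes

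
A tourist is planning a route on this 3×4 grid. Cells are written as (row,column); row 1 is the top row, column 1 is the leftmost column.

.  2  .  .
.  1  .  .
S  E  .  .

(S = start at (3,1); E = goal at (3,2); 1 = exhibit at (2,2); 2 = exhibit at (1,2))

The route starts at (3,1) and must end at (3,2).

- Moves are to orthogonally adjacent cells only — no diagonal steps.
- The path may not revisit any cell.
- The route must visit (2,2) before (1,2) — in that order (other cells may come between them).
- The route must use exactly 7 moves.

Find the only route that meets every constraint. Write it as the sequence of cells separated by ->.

The waypoints must appear in the order (2,2), (1,2), with no cell reused.
Route from (3,1): up to (2,1), right to (2,2), up to (1,2), right to (1,3), 2× down (reaching (3,3)), left to (3,2) — 7 moves in all.
Check: order respected (1 at step 2, 2 at step 3); 7 moves as required.

(3,1) -> (2,1) -> (2,2) -> (1,2) -> (1,3) -> (2,3) -> (3,3) -> (3,2)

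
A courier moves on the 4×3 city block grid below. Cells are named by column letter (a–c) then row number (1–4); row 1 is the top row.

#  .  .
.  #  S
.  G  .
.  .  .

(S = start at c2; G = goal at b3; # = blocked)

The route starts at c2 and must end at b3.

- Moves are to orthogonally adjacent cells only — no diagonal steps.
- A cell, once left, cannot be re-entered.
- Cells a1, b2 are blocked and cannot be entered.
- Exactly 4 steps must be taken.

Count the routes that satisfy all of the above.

Need simple routes of exactly 4 moves from c2 to b3 (Manhattan distance 2, so 1 moves are spent on a detour and 1 undoing it).
Enumerating: c2 c3 c4 b4 b3.
That gives 1 route.

1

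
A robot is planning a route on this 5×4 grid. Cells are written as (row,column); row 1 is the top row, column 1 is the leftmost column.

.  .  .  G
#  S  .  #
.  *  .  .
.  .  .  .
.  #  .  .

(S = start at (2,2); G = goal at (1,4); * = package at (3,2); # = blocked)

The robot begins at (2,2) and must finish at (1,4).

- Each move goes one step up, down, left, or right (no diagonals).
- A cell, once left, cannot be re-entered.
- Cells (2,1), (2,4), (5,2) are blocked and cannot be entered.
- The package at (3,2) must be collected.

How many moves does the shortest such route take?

Any route passes through (3,2) somewhere between (2,2) and (1,4). Summing Manhattan distances along the two legs ((2,2) → (3,2) → (1,4)) gives a lower bound of 1 + 4 = 5 moves.
A route of 5 moves achieves this: (2,2) → (3,2) → (3,3) → (2,3) → (1,3) → (1,4).
Since 5 matches the lower bound, it is optimal.

5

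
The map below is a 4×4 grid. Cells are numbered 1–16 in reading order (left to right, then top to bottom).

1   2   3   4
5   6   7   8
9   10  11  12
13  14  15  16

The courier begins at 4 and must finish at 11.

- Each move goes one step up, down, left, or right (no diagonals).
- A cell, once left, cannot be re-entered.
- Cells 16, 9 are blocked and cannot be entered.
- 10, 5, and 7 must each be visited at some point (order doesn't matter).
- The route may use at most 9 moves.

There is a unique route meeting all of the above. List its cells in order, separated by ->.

Any route must reach 10, 5, and 7 and still end at 11 within 9 moves, so the order of the required stops is forced.
Route from 4: down to 8, left to 7, up to 3, 2× left (reaching 1), down to 5, right to 6, down to 10, right to 11 — 9 moves in all.
Check: all required cells visited; 9 ≤ 9 moves.

4 -> 8 -> 7 -> 3 -> 2 -> 1 -> 5 -> 6 -> 10 -> 11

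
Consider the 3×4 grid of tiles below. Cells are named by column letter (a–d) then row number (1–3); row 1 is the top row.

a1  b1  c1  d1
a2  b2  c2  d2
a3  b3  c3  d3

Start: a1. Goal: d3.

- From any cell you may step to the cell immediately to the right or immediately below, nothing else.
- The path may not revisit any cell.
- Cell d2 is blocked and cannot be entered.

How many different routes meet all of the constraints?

A right/down-only route from a1 to d3 makes exactly 2 down-moves and 3 right-moves in some order.
With no other constraints that would be C(5,2) = 10 routes.
Subtract routes through each blocked cell (inclusion–exclusion for overlaps): − through d2: 4 → 6.
That gives 6 routes.

6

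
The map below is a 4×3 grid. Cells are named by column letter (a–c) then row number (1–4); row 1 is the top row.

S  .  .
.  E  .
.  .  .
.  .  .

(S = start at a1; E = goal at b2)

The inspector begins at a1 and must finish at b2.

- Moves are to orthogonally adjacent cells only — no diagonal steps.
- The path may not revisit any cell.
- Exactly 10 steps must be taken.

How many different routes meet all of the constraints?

Need simple routes of exactly 10 moves from a1 to b2 (Manhattan distance 2, so 4 moves are spent on a detour and 4 undoing it).
Enumerating: a1 a2 a3 a4 b4 b3 c3 c2 c1 b1 b2 | a1 a2 a3 a4 b4 c4 c3 c2 c1 b1 b2 | a1 a2 a3 b3 b4 c4 c3 c2 c1 b1 b2 | a1 b1 c1 c2 c3 c4 b4 b3 a3 a2 b2 | a1 b1 c1 c2 c3 c4 b4 a4 a3 a2 b2 | a1 b1 c1 c2 c3 c4 b4 a4 a3 b3 b2 | a1 b1 c1 c2 c3 b3 b4 a4 a3 a2 b2.
That gives 7 routes.

7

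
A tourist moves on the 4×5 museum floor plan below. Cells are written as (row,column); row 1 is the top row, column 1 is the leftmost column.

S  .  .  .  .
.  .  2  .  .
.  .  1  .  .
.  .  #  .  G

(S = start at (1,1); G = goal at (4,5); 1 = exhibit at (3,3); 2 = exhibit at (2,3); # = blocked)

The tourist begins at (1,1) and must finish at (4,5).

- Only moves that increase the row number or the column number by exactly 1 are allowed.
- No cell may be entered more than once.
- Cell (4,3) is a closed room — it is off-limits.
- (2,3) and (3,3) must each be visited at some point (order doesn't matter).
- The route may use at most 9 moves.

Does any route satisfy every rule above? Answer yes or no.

yes

One route that works: (1,1) → (2,1) → (2,2) → (2,3) → (3,3) → (3,4) → (4,4) → (4,5).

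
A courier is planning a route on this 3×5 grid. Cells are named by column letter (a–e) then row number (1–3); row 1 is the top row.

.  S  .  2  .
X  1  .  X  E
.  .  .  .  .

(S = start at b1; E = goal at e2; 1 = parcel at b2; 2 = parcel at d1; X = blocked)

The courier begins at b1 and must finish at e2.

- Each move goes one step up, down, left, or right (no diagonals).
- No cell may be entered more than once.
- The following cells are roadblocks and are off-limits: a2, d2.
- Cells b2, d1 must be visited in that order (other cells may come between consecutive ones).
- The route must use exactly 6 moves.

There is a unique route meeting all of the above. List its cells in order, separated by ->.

b1 -> b2 -> c2 -> c1 -> d1 -> e1 -> e2

The waypoints must appear in the order b2, d1, with no cell reused.
Route from b1: down 1 to b2, right 1 to c2, up 1 to c1, right 2 to e1, down 1 to e2 — 6 moves in all.
Check: order respected (1 at step 1, 2 at step 4); 6 moves as required.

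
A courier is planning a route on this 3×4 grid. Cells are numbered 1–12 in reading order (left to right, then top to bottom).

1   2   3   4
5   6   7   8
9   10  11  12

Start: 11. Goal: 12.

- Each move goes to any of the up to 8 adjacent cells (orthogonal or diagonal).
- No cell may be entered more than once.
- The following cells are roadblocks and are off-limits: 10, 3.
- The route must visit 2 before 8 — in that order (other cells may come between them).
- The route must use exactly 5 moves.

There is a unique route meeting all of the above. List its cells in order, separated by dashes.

11 - 6 - 2 - 7 - 8 - 12

The waypoints must appear in the order 2, 8, with no cell reused.
Route from 11: up-left to 6, up to 2, down-right to 7, right to 8, down to 12 — 5 moves in all.
Check: order respected (2 at step 2, 8 at step 4); 5 moves as required.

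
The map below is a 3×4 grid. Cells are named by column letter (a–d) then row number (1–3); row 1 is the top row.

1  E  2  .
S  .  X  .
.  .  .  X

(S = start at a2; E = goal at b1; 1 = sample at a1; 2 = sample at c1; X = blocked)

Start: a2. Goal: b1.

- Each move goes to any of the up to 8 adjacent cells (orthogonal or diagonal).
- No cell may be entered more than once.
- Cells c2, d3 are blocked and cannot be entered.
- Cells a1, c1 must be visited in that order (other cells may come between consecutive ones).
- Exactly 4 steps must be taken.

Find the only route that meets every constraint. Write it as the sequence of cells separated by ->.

a2 -> a1 -> b2 -> c1 -> b1

The waypoints must appear in the order a1, c1, with no cell reused.
Route from a2: up 1 to a1, down-right 1 to b2, up-right 1 to c1, left 1 to b1 — 4 moves in all.
Check: order respected (1 at step 1, 2 at step 3); 4 moves as required.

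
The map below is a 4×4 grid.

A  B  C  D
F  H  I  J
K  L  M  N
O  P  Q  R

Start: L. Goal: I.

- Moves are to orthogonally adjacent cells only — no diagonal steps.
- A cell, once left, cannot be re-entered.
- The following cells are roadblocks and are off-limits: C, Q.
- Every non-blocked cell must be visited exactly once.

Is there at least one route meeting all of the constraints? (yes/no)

Cell D has only one open neighbour but is neither the start nor the goal, so a Hamiltonian route would have to both enter and leave it through the same neighbour — impossible without revisiting.

no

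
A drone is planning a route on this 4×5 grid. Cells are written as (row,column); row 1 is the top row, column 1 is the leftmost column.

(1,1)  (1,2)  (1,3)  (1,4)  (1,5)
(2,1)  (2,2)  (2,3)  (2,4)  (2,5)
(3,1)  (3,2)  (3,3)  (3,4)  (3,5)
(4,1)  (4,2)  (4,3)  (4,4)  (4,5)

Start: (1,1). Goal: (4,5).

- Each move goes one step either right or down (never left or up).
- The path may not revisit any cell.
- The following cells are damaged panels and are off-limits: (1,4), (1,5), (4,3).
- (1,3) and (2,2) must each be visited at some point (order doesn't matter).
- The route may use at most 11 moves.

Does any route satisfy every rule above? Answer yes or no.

no

(2,2) is below but to the left of (1,3): going (1,3) → (2,2) would need a leftward move and (2,2) → (1,3) an upward move, so no right/down-only route can visit both required cells.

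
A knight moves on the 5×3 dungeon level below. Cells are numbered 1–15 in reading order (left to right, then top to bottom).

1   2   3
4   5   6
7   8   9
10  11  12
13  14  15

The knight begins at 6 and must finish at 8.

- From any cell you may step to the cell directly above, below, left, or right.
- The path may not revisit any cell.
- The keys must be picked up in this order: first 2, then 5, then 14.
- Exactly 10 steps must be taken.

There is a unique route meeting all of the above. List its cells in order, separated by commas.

The waypoints must appear in the order 2, 5, 14, with no cell reused.
Route from 6: up to 3, left to 2, down to 5, left to 4, 3× down (reaching 13), right to 14, 2× up (reaching 8) — 10 moves in all.
Check: order respected (2 at step 2, 5 at step 3, 14 at step 8); 10 moves as required.

6, 3, 2, 5, 4, 7, 10, 13, 14, 11, 8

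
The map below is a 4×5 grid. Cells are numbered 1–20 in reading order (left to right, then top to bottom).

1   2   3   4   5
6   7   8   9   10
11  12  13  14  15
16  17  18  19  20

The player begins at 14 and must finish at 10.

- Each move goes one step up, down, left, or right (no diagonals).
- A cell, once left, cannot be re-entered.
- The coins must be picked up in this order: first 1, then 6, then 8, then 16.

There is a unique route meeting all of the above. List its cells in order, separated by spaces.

14 9 4 3 2 1 6 7 8 13 12 11 16 17 18 19 20 15 10

The waypoints must appear in the order 1, 6, 8, 16, with no cell reused.
Route from 14: up 2 to 4, left 3 to 1, down 1 to 6, right 2 to 8, down 1 to 13, left 2 to 11, down 1 to 16, right 4 to 20, up 2 to 10 — 18 moves in all.
Check: order respected (1 at step 5, 6 at step 6, 8 at step 8, 16 at step 12).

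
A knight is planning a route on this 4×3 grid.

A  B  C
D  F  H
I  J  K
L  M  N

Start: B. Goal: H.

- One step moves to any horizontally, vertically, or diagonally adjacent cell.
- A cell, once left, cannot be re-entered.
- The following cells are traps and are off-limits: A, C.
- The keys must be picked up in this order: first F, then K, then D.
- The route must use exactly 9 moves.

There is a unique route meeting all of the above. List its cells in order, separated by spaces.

B F K N M L I D J H

The waypoints must appear in the order F, K, D, with no cell reused.
Route from B: down 1 to F, down-right 1 to K, down 1 to N, left 2 to L, up 2 to D, down-right 1 to J, up-right 1 to H — 9 moves in all.
Check: order respected (F at step 1, K at step 2, D at step 7); 9 moves as required.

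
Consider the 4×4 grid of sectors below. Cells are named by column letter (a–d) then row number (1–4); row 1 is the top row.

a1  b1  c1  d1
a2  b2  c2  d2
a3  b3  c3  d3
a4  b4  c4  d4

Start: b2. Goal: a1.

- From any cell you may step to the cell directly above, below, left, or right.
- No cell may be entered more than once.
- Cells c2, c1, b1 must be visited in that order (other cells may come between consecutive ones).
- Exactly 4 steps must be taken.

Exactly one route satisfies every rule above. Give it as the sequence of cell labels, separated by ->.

The waypoints must appear in the order c2, c1, b1, with no cell reused.
Route from b2: right to c2, up to c1, 2× left (reaching a1) — 4 moves in all.
Check: order respected (c2 at step 1, c1 at step 2, b1 at step 3); 4 moves as required.

b2 -> c2 -> c1 -> b1 -> a1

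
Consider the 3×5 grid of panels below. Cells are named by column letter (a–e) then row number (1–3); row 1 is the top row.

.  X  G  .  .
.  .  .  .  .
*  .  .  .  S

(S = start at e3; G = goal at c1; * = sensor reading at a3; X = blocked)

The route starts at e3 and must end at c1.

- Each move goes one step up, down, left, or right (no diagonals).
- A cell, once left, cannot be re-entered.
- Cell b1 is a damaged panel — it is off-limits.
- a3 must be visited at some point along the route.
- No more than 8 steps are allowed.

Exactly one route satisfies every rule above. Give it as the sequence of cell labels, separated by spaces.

e3 d3 c3 b3 a3 a2 b2 c2 c1

The budget equals the shortest possible length, so every move has to be on a shortest route through the required cells.
Route from e3: left 4 to a3, up 1 to a2, right 2 to c2, up 1 to c1 — 8 moves in all.
Check: all required cells visited; 8 ≤ 8 moves.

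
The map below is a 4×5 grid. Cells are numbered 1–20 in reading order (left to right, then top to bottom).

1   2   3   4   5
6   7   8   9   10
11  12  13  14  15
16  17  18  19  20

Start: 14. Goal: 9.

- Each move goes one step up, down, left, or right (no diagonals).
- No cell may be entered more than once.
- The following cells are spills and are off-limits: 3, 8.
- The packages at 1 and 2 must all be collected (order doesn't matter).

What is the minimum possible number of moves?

15

Any route passes through 1 and 2 in some order between 14 and 9. Summing Manhattan distances along each leg and taking the cheapest ordering (14 → 1 → 2 → 9) gives a lower bound of 5 + 1 + 3 = 9 moves.
That bound ignores the blocked cells. Measuring each leg by the fewest moves that actually steer around them (14→1: 5; 1→2: 1; 2→9: 5) raises the lower bound to 11.
The shortest route satisfying every rule uses 15 moves: 14 → 13 → 12 → 7 → 2 → 1 → 6 → 11 → 16 → 17 → 18 → 19 → 20 → 15 → 10 → 9.
The bound of 11 isn't tight here; checking systematically, no route of length 11 through 14 satisfies every constraint (on a 4-connected grid the length of any start-to-goal walk has the same parity as the Manhattan bound, so only lengths 11, 13, 15, … need checking), so 15 is the minimum.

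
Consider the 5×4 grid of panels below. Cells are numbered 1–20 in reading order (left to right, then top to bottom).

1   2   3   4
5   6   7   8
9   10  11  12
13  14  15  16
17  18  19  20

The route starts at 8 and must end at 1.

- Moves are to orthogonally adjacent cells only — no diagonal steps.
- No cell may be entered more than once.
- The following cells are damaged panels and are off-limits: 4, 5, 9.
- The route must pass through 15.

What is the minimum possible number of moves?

Any route passes through 15 somewhere between 8 and 1. Summing Manhattan distances along the two legs (8 → 15 → 1) gives a lower bound of 3 + 5 = 8 moves.
A route of 8 moves achieves this: 8 → 12 → 16 → 15 → 11 → 7 → 3 → 2 → 1.
Since 8 matches the lower bound, it is optimal.

8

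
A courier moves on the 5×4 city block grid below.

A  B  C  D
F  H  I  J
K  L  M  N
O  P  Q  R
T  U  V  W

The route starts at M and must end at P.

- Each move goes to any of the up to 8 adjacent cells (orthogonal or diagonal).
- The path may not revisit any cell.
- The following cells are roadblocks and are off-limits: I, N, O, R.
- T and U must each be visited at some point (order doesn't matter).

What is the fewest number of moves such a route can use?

4

Any route passes through T and U in some order between M and P. Summing Chebyshev distances along each leg and taking the cheapest ordering (M → T → U → P) gives a lower bound of 2 + 1 + 1 = 4 moves.
A route of 4 moves achieves this: M → Q → U → T → P.
Since 4 matches the lower bound, it is optimal.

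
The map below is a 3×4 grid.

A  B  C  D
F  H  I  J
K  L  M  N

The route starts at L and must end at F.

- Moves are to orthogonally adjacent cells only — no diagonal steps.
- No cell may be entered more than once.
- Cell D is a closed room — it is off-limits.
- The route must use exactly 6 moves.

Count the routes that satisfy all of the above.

5

Need simple routes of exactly 6 moves from L to F (Manhattan distance 2, so 2 moves are spent on a detour and 2 undoing it).
Enumerating: L H I C B A F | L M I C B H F | L M I C B A F | L M I H B A F | L M N J I H F.
That gives 5 routes.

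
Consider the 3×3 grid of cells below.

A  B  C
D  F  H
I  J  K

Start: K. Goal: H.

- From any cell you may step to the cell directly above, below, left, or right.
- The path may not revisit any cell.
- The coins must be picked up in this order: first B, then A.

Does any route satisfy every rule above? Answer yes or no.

Ignoring the required order, 3 revisit-free routes from K to H pass through all of B and A; the waypoint orders that occur are A → B (3) — never B → A.

no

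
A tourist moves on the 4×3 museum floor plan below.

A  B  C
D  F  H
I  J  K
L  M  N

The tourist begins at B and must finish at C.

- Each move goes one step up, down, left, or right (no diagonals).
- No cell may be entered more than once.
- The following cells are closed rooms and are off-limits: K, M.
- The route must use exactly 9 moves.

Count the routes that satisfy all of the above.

Need simple routes of exactly 9 moves from B to C (Manhattan distance 1, so 4 moves are spent on a detour and 4 undoing it).
No route satisfies every constraint, so the count is 0.

0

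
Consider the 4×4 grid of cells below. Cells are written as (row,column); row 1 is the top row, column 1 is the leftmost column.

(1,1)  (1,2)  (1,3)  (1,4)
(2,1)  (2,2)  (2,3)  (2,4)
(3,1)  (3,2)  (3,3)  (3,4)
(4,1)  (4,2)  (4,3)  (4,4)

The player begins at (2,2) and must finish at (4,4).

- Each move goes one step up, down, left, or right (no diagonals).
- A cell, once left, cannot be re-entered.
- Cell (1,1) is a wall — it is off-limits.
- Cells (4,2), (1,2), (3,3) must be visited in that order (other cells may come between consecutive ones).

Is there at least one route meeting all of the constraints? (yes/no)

Ignoring the required order, 8 revisit-free routes from (2,2) to (4,4) pass through all of (4,2), (1,2), and (3,3); the waypoint orders that occur are (1,2) → (3,3) → (4,2) (8) — never (4,2) → (1,2) → (3,3).

no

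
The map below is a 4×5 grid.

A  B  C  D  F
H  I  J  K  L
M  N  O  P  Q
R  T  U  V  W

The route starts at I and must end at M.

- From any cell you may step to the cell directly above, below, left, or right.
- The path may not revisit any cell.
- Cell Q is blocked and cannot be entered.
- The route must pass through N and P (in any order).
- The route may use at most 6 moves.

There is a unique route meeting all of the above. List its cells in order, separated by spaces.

I J K P O N M

The budget equals the shortest possible length, so every move has to be on a shortest route through the required cells.
Route from I: 2× right (reaching K), down to P, 3× left (reaching M) — 6 moves in all.
Check: all required cells visited; 6 ≤ 6 moves.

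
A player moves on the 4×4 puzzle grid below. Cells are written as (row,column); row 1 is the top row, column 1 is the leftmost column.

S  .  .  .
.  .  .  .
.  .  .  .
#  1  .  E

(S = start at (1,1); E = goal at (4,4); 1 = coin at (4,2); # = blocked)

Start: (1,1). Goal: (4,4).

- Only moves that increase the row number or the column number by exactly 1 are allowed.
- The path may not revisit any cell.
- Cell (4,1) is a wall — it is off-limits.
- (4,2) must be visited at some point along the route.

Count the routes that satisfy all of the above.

3

A right/down-only route from (1,1) to (4,4) makes exactly 3 down-moves and 3 right-moves in some order.
With no other constraints that would be C(6,3) = 20 routes.
Split at (4,2) and multiply the segment counts (each segment already excludes blocked cells): (1,1)→(4,2): 3; (4,2)→(4,4): 1; product = 3.
That gives 3 routes.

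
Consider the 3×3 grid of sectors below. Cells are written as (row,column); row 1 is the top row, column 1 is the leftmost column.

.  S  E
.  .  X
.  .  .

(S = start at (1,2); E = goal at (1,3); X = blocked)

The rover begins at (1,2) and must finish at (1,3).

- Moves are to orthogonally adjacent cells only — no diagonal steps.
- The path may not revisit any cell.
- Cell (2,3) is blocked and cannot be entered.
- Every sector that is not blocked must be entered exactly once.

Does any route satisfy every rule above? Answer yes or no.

Cell (3,3) has only one open neighbour but is neither the start nor the goal, so a Hamiltonian route would have to both enter and leave it through the same neighbour — impossible without revisiting.

no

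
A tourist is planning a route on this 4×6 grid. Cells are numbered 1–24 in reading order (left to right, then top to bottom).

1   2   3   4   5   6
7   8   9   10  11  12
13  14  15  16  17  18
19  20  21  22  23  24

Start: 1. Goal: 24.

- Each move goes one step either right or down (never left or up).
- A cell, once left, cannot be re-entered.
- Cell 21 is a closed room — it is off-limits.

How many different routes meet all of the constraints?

46

A right/down-only route from 1 to 24 makes exactly 3 down-moves and 5 right-moves in some order.
With no other constraints that would be C(8,3) = 56 routes.
Subtract routes through each blocked cell (inclusion–exclusion for overlaps): − through 21: 10 → 46.
That gives 46 routes.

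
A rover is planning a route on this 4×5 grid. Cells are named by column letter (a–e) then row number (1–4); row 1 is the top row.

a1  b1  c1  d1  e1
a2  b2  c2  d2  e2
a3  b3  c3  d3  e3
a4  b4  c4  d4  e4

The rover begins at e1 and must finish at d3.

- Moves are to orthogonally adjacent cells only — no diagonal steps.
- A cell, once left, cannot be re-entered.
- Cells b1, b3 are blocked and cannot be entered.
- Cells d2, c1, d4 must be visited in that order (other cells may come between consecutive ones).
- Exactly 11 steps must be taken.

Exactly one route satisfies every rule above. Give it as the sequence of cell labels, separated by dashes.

The waypoints must appear in the order d2, c1, d4, with no cell reused.
Route from e1: down 1 to e2, left 1 to d2, up 1 to d1, left 1 to c1, down 3 to c4, right 2 to e4, up 1 to e3, left 1 to d3 — 11 moves in all.
Check: order respected (d2 at step 2, c1 at step 4, d4 at step 8); 11 moves as required.

e1 - e2 - d2 - d1 - c1 - c2 - c3 - c4 - d4 - e4 - e3 - d3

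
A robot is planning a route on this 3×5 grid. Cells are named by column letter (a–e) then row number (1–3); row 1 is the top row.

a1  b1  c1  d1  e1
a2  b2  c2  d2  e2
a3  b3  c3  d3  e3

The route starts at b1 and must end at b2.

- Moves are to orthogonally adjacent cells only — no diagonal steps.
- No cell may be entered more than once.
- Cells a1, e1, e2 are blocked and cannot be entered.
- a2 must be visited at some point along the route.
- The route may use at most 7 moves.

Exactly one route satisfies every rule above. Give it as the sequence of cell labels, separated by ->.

b1 -> c1 -> c2 -> c3 -> b3 -> a3 -> a2 -> b2

Any route must reach a2 and still end at b2 within 7 moves, so the order of the required stops is forced.
Route from b1: right to c1, 2× down (reaching c3), 2× left (reaching a3), up to a2, right to b2 — 7 moves in all.
Check: all required cells visited; 7 ≤ 7 moves.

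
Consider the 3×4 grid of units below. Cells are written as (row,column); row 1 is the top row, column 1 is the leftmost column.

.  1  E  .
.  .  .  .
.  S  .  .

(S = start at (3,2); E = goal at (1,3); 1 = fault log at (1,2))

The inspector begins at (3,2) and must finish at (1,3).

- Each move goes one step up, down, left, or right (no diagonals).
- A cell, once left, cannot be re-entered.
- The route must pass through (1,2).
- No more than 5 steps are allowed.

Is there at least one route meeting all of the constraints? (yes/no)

One route that works: (3,2) → (2,2) → (1,2) → (1,3).

yes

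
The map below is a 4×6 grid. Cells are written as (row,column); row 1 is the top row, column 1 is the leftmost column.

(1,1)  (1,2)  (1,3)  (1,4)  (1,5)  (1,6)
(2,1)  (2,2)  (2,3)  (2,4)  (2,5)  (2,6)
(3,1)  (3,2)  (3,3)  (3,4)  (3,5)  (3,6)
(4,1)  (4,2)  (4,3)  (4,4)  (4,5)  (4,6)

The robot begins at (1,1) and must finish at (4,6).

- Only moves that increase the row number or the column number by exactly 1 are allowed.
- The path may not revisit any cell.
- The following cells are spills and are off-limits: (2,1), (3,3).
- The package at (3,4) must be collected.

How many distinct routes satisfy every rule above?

9

A right/down-only route from (1,1) to (4,6) makes exactly 3 down-moves and 5 right-moves in some order.
With no other constraints that would be C(8,3) = 56 routes.
Split at (3,4) and multiply the segment counts (each segment already excludes blocked cells): (1,1)→(3,4): 3; (3,4)→(4,6): 3; product = 9.
That gives 9 routes.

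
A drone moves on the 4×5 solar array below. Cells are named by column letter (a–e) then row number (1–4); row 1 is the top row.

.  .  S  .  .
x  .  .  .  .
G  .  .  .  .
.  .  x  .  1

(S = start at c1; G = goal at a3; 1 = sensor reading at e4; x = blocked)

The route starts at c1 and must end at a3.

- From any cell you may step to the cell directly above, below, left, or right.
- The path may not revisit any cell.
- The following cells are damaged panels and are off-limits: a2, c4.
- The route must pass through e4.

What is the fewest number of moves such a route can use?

Any route passes through e4 somewhere between c1 and a3. Summing Manhattan distances along the two legs (c1 → e4 → a3) gives a lower bound of 5 + 5 = 10 moves.
A route of 10 moves achieves this: c1 → c2 → d2 → e2 → e3 → e4 → d4 → d3 → c3 → b3 → a3.
Since 10 matches the lower bound, it is optimal.

10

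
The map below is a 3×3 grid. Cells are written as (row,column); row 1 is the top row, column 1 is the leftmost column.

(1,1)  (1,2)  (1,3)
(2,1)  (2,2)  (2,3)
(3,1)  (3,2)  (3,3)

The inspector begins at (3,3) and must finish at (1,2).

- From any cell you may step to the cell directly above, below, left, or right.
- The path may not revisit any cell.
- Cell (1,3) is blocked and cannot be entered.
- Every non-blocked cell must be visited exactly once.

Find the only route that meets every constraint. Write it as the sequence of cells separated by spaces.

(3,3) (2,3) (2,2) (3,2) (3,1) (2,1) (1,1) (1,2)

Need to visit all 8 open cells exactly once, starting at (3,3) and ending at (1,2).
Cell (1,1) has only two open neighbours ((2,1) and (1,2)), so the path must pass straight through it: one of those is the cell it's entered from and the other is where it exits.
Route from (3,3): up 1 to (2,3), left 1 to (2,2), down 1 to (3,2), left 1 to (3,1), up 2 to (1,1), right 1 to (1,2) — 7 moves in all.
Check: all 8 open cells covered.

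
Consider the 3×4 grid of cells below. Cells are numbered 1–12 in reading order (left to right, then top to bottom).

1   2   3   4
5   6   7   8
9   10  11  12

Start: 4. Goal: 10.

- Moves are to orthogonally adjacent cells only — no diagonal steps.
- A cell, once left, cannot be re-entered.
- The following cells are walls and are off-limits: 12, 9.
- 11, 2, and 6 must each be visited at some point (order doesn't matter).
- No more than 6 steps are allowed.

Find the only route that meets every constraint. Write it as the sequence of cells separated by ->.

Any route must reach 11, 2, and 6 and still end at 10 within 6 moves, so the order of the required stops is forced.
Route from 4: 2× left (reaching 2), down to 6, right to 7, down to 11, left to 10 — 6 moves in all.
Check: all required cells visited; 6 ≤ 6 moves.

4 -> 3 -> 2 -> 6 -> 7 -> 11 -> 10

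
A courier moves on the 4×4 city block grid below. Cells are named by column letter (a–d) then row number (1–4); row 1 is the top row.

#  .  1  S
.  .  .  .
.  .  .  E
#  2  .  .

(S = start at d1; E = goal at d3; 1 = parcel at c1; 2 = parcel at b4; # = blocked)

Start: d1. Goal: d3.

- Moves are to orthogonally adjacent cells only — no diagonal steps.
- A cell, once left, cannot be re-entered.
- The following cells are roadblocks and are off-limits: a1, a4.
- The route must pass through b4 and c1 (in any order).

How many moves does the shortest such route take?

Any route passes through b4 and c1 in some order between d1 and d3. Summing Manhattan distances along each leg and taking the cheapest ordering (d1 → c1 → b4 → d3) gives a lower bound of 1 + 4 + 3 = 8 moves.
A route of 8 moves achieves this: d1 → c1 → c2 → c3 → b3 → b4 → c4 → d4 → d3.
Since 8 matches the lower bound, it is optimal.

8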